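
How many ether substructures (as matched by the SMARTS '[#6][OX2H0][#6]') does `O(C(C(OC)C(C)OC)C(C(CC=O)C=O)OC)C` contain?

[#6][OX2H0][#6] is the SMARTS for an ether: an aliphatic oxygen bridging two carbons with no H on the oxygen.
The molecule carries 4 separate instances of a methoxy ether (-OCH3) meeting every constraint; each maps to a distinct set of atoms, giving 4 matches.

4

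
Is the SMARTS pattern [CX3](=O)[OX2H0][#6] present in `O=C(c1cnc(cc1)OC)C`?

No

The pattern [CX3](=O)[OX2H0][#6] describes a carbonyl carbon bonded to an oxygen that is itself bonded to carbon (no H on that O) — an ester.
The closest candidate here is a methoxy ether (-OCH3), but the ether oxygen is not adjacent to a C=O carbon. No other fragment satisfies the full query, so there is no match.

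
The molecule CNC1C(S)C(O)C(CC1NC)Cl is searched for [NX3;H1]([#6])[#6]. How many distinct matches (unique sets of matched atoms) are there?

[NX3;H1]([#6])[#6] is the SMARTS for a secondary amine: a trivalent nitrogen with one H, bonded to two carbons.
The molecule carries 2 separate instances of an N-methylamino group (-NHCH3) meeting every constraint; each maps to a distinct set of atoms, giving 2 matches.

2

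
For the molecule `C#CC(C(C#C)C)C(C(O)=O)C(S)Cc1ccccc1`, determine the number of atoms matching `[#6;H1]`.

11

The query [#6;H1] means: any carbon bearing exactly one hydrogen.
Check the 20 heavy atoms by environment: 1× C (H2) → no; 6× C (H1) → match; 1× C (H3) → no; 3× C (H0) → no; 1× O (H0) → no; 1× O (H1) → no; 1× S (H1) → no; 1× c (aromatic, H0) → no; 5× c (aromatic, H1) → match.
Summing the matching environments: 6 + 5 = 11 matching atoms.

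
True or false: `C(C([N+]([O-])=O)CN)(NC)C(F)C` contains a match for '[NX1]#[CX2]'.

The pattern [NX1]#[CX2] describes a nitrogen triple-bonded to a two-connected carbon — a nitrile.
The closest candidate here is a primary amino group (-NH2), but the nitrogen is NX3 (three connections), not NX1 triple-bonded. No other fragment satisfies the full query, so there is no match.

False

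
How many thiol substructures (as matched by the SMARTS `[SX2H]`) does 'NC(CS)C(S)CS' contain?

3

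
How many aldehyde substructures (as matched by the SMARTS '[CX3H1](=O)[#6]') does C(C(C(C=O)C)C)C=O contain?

2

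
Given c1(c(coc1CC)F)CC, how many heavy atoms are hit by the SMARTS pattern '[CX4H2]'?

The query [CX4H2] means: sp3 carbon (X4) with exactly two hydrogens.
Check the 10 heavy atoms by environment: 1× o (aromatic, H0, X2) → no; 3× c (aromatic, H0, X3) → no; 1× c (aromatic, H1, X3) → no; 2× C (H2, X4) → match; 2× C (H3, X4) → no; 1× F (H0, X1) → no.
That gives 2 matching atoms.

2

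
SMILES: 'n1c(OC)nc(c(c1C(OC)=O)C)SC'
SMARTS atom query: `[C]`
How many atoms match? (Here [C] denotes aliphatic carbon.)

5

The query [C] means: uppercase C matches aliphatic (non-aromatic) carbon only.
Check the 15 heavy atoms by environment: 2× n (aromatic) → no; 4× c (aromatic) → no; 5× C → match; 3× O → no; 1× S → no.
That gives 5 matching atoms.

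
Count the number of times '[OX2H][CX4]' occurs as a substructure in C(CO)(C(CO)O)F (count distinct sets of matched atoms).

3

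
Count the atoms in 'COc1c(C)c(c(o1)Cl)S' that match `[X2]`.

3

The query [X2] means: any atom with exactly two total connections (bonds + H).
Check the 10 heavy atoms by environment: 1× o (aromatic, X2) → match; 4× c (aromatic, X3) → no; 1× Cl (X1) → no; 2× C (X4) → no; 1× S (X2) → match; 1× O (X2) → match.
Summing the matching environments: 1 + 1 + 1 = 3 matching atoms.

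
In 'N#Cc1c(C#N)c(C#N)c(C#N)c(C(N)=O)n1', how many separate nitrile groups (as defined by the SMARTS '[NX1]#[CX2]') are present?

[NX1]#[CX2] is the SMARTS for a nitrile: a nitrogen triple-bonded to a two-connected carbon.
The molecule carries 4 separate instances of a nitrile (-C#N) meeting every constraint; each maps to a distinct set of atoms, giving 4 matches.

4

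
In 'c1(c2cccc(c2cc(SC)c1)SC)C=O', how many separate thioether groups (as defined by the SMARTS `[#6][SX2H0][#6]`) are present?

2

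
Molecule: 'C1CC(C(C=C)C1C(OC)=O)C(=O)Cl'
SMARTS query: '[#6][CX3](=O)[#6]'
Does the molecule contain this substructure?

The pattern [#6][CX3](=O)[#6] describes a carbonyl carbon (no H) flanked by two carbons — a ketone.
The closest candidate here is a methyl-ester group (-C(=O)OCH3), but one neighbour of the carbonyl carbon is O, not C. No other fragment satisfies the full query, so there is no match.

No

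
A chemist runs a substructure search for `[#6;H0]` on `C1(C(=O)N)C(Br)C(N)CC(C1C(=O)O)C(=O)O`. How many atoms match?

The query [#6;H0] means: any carbon with no attached hydrogen.
Check the 17 heavy atoms by environment: 5× C (H1) → no; 1× C (H2) → no; 1× Br (H0) → no; 2× N (H2) → no; 3× C (H0) → match; 3× O (H0) → no; 2× O (H1) → no.
That gives 3 matching atoms.

3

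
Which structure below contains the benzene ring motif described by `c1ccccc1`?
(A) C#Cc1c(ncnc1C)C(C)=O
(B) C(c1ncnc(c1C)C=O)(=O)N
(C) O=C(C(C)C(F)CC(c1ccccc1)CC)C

c1ccccc1 describes six aromatic carbons in a ring (a benzene ring).
(A) has a methyl group (-CH3) but no six-membered all-carbon aromatic ring is present.
(B) has a methyl group (-CH3) but no six-membered all-carbon aromatic ring is present.
(C) contains a phenyl ring, which satisfies every atom and bond constraint.
So the answer is (C).

C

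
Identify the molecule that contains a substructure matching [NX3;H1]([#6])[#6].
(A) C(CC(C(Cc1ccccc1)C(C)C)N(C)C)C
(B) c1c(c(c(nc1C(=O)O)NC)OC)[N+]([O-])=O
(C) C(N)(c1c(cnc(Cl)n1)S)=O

B

[NX3;H1]([#6])[#6] describes a trivalent nitrogen with one H, bonded to two carbons (a secondary amine).
(A) has a dimethylamino group (-N(CH3)2) but the nitrogen has H0, not H1.
(B) contains an N-methylamino group (-NHCH3), which satisfies every atom and bond constraint.
(C) has a primary amide (-C(=O)NH2) but the -C(=O)NH2 nitrogen has H2, not H1.
So the answer is (B).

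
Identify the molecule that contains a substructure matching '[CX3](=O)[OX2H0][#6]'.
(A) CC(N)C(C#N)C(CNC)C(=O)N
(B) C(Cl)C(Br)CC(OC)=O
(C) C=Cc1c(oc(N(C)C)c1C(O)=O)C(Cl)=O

B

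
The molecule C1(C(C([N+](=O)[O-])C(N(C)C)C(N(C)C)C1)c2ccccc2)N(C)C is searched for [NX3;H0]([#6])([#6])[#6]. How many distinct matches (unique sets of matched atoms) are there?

3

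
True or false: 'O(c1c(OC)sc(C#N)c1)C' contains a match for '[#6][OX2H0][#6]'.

True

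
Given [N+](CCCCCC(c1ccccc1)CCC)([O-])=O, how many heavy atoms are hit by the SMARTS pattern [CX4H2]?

7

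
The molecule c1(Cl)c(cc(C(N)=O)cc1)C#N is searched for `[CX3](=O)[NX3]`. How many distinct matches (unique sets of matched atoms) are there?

1

[CX3](=O)[NX3] is the SMARTS for an amide: a carbonyl carbon bonded to a trivalent nitrogen.
Exactly one fragment in the molecule meets all constraints, giving 1 match.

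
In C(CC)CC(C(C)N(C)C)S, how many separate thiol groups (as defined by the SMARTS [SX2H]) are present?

1

[SX2H] is the SMARTS for a thiol: an aliphatic sulfur with two connections, one being H.
Exactly one fragment in the molecule meets all constraints, giving 1 match.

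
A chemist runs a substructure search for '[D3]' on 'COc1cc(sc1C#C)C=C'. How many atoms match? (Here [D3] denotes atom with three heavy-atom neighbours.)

3

The query [D3] means: atom with exactly three heavy-atom neighbours.
Check the 11 heavy atoms by environment: 1× s (aromatic, D2) → no; 3× c (aromatic, D3) → match; 1× c (aromatic, D2) → no; 2× C (D2) → no; 3× C (D1) → no; 1× O (D2) → no.
That gives 3 matching atoms.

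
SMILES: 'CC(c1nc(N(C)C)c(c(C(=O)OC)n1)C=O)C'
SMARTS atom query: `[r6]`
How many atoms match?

6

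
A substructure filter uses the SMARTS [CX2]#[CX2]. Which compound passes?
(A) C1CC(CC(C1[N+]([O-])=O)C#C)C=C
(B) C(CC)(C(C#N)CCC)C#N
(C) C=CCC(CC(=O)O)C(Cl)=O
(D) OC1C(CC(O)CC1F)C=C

A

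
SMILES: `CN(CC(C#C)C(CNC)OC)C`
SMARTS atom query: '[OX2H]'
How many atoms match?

The query [OX2H] means: aliphatic oxygen with two connections, one of which is H — an -OH oxygen.
Check the 13 heavy atoms by environment: 2× C (H2, X4) → no; 2× C (H1, X4) → no; 1× N (H0, X3) → no; 4× C (H3, X4) → no; 1× N (H1, X3) → no; 1× C (H0, X2) → no; 1× C (H1, X2) → no; 1× O (H0, X2) → no.
No environment satisfies the query, so 0 matching atoms.

0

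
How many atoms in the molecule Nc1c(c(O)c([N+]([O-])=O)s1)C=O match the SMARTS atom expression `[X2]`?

2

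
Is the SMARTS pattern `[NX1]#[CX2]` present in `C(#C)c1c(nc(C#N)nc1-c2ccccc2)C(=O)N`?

Yes

The pattern [NX1]#[CX2] describes a nitrogen triple-bonded to a two-connected carbon — a nitrile.
The molecule carries a nitrile (-C#N), whose atoms satisfy every constraint of the query, so the pattern matches.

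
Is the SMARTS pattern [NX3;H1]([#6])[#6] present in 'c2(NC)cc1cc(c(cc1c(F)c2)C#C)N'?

Yes

The pattern [NX3;H1]([#6])[#6] describes a trivalent nitrogen with one H, bonded to two carbons — a secondary amine.
The molecule carries an N-methylamino group (-NHCH3), whose atoms satisfy every constraint of the query, so the pattern matches.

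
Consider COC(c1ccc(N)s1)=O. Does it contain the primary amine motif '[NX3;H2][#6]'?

The pattern [NX3;H2][#6] describes a trivalent nitrogen with two H attached to carbon — a primary amine.
The molecule carries a primary amino group (-NH2), whose atoms satisfy every constraint of the query, so the pattern matches.

Yes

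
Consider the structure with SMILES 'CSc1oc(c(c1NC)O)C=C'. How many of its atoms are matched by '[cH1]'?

0

The query [cH1] means: aromatic carbon bearing exactly one hydrogen.
Check the 12 heavy atoms by environment: 1× o (aromatic, H0) → no; 4× c (aromatic, H0) → no; 1× C (H1) → no; 1× C (H2) → no; 1× O (H1) → no; 1× N (H1) → no; 2× C (H3) → no; 1× S (H0) → no.
No environment satisfies the query, so 0 matching atoms.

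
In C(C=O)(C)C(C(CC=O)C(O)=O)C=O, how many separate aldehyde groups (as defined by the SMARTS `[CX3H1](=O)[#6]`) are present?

3

[CX3H1](=O)[#6] is the SMARTS for an aldehyde: an sp2 carbon with one H, double-bonded to O and single-bonded to carbon.
The molecule carries 3 separate instances of an aldehyde (-CHO) meeting every constraint; each maps to a distinct set of atoms, giving 3 matches.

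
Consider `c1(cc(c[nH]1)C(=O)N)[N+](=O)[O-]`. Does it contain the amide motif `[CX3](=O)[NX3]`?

The pattern [CX3](=O)[NX3] describes a carbonyl carbon bonded to a trivalent nitrogen — an amide.
The molecule carries a primary amide (-C(=O)NH2), whose atoms satisfy every constraint of the query, so the pattern matches.

Yes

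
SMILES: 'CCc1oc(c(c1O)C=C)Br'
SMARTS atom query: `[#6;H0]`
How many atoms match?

4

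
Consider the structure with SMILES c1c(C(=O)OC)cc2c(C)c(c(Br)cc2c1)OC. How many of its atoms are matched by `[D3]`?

7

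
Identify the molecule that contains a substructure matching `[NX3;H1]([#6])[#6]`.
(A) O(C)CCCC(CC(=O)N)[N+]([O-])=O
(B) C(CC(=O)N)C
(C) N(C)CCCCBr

[NX3;H1]([#6])[#6] describes a trivalent nitrogen with one H, bonded to two carbons (a secondary amine).
(A) has a primary amide (-C(=O)NH2) but the -C(=O)NH2 nitrogen has H2, not H1.
(B) has a primary amide (-C(=O)NH2) but the -C(=O)NH2 nitrogen has H2, not H1.
(C) contains an N-methylamino group (-NHCH3), which satisfies every atom and bond constraint.
So the answer is (C).

C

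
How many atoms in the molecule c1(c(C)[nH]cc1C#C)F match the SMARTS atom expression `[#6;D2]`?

The query [#6;D2] means: any carbon bonded to exactly two heavy atoms.
Check the 9 heavy atoms by environment: 1× n (aromatic, D2) → no; 3× c (aromatic, D3) → no; 1× c (aromatic, D2) → match; 1× C (D2) → match; 2× C (D1) → no; 1× F (D1) → no.
Summing the matching environments: 1 + 1 = 2 matching atoms.

2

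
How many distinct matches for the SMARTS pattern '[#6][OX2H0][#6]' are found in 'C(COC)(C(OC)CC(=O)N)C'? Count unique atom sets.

2

[#6][OX2H0][#6] is the SMARTS for an ether: an aliphatic oxygen bridging two carbons with no H on the oxygen.
The molecule carries 2 separate instances of a methoxy ether (-OCH3) meeting every constraint; each maps to a distinct set of atoms, giving 2 matches.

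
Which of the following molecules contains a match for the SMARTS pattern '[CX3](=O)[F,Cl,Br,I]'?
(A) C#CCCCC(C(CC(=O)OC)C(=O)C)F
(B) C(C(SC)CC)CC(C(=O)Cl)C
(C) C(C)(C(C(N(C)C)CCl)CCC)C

B

[CX3](=O)[F,Cl,Br,I] describes a carbonyl carbon bonded to a halogen (an acyl halide).
(A) has a methyl-ester group (-C(=O)OCH3) but the carbonyl is bonded to -O-C, not to a halogen.
(B) contains an acyl chloride (-C(=O)Cl), which satisfies every atom and bond constraint.
(C) has a chloro substituent but the Cl is not on a carbonyl carbon.
So the answer is (B).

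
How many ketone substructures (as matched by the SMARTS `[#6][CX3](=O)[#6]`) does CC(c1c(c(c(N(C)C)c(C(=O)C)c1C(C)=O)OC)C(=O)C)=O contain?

4

[#6][CX3](=O)[#6] is the SMARTS for a ketone: a carbonyl carbon (no H) flanked by two carbons.
The molecule carries 4 separate instances of an acetyl/ketone group (-C(=O)CH3) meeting every constraint; each maps to a distinct set of atoms, giving 4 matches.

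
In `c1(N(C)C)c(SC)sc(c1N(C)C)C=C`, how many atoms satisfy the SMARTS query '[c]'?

4

Check the 15 heavy atoms by environment: 1× s (aromatic) → no; 4× c (aromatic) → match; 7× C → no; 2× N → no; 1× S → no.
That gives 4 matching atoms.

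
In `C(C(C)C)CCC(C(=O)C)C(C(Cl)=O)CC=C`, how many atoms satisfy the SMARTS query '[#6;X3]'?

4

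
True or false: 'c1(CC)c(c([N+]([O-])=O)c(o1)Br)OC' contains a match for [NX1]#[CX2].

The pattern [NX1]#[CX2] describes a nitrogen triple-bonded to a two-connected carbon — a nitrile.
The closest candidate here is a nitro group (-[N+](=O)[O-]), but there is no C#N triple bond. No other fragment satisfies the full query, so there is no match.

False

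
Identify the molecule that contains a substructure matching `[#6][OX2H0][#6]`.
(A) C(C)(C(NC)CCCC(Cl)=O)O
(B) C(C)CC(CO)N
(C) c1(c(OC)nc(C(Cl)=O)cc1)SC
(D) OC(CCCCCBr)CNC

[#6][OX2H0][#6] describes an aliphatic oxygen bridging two carbons with no H on the oxygen (an ether).
(A) has a hydroxyl group (-OH) but the oxygen has H1, not H0 bridging two carbons.
(B) has a hydroxyl group (-OH) but the oxygen has H1, not H0 bridging two carbons.
(C) contains a methoxy ether (-OCH3), which satisfies every atom and bond constraint.
(D) has a hydroxyl group (-OH) but the oxygen has H1, not H0 bridging two carbons.
So the answer is (C).

C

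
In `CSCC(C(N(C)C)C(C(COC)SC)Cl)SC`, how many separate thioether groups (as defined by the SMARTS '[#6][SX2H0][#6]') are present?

3

[#6][SX2H0][#6] is the SMARTS for a thioether: an aliphatic sulfur bridging two carbons with no H on the sulfur.
The molecule carries 3 separate instances of a methylthio ether (-SCH3) meeting every constraint; each maps to a distinct set of atoms, giving 3 matches.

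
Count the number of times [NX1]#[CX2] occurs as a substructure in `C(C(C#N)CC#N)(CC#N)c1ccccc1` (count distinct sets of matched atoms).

3

[NX1]#[CX2] is the SMARTS for a nitrile: a nitrogen triple-bonded to a two-connected carbon.
The molecule carries 3 separate instances of a nitrile (-C#N) meeting every constraint; each maps to a distinct set of atoms, giving 3 matches.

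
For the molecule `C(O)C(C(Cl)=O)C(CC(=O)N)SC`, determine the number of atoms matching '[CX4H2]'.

2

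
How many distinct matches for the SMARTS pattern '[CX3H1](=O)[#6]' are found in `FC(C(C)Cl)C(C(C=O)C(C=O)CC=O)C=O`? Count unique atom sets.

4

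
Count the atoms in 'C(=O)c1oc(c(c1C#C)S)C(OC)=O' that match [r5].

Check the 14 heavy atoms by environment: 1× o (aromatic, in 5-ring) → match; 4× c (aromatic, in 5-ring) → match; 5× C (acyclic) → no; 3× O (acyclic) → no; 1× S (acyclic) → no.
Summing the matching environments: 1 + 4 = 5 matching atoms.

5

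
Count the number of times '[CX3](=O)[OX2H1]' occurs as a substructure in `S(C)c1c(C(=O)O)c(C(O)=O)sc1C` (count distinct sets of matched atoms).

2

[CX3](=O)[OX2H1] is the SMARTS for a carboxylic acid: an sp2 carbon double-bonded to O and single-bonded to an -OH oxygen.
The molecule carries 2 separate instances of a carboxylic acid group (-C(=O)OH) meeting every constraint; each maps to a distinct set of atoms, giving 2 matches.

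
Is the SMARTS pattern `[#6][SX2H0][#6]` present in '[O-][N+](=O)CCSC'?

The pattern [#6][SX2H0][#6] describes an aliphatic sulfur bridging two carbons with no H on the sulfur — a thioether.
The molecule carries a methylthio ether (-SCH3), whose atoms satisfy every constraint of the query, so the pattern matches.

Yes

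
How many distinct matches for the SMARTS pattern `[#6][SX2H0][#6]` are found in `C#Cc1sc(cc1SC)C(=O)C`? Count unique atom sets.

1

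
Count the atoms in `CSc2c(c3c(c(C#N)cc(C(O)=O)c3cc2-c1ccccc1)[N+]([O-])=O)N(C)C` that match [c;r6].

16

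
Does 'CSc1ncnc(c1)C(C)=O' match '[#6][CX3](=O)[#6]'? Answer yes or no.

Yes

The pattern [#6][CX3](=O)[#6] describes a carbonyl carbon (no H) flanked by two carbons — a ketone.
The molecule carries an acetyl/ketone group (-C(=O)CH3), whose atoms satisfy every constraint of the query, so the pattern matches.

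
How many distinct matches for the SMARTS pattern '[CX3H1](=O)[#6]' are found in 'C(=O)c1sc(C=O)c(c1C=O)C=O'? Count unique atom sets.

[CX3H1](=O)[#6] is the SMARTS for an aldehyde: an sp2 carbon with one H, double-bonded to O and single-bonded to carbon.
The molecule carries 4 separate instances of an aldehyde (-CHO) meeting every constraint; each maps to a distinct set of atoms, giving 4 matches.

4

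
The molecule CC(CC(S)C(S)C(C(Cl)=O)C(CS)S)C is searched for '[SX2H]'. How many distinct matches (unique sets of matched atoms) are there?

4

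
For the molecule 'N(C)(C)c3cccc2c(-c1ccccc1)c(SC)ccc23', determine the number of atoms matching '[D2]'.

Check the 21 heavy atoms by environment: 6× c (aromatic, D3) → no; 10× c (aromatic, D2) → match; 1× S (D2) → match; 3× C (D1) → no; 1× N (D3) → no.
Summing the matching environments: 10 + 1 = 11 matching atoms.

11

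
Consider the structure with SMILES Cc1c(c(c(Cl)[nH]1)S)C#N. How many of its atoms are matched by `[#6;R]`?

4

The query [#6;R] means: carbon that is part of a ring.
Check the 10 heavy atoms by environment: 1× n (aromatic, in 5-ring) → no; 4× c (aromatic, in 5-ring) → match; 2× C (acyclic) → no; 1× N (acyclic) → no; 1× S (acyclic) → no; 1× Cl (acyclic) → no.
That gives 4 matching atoms.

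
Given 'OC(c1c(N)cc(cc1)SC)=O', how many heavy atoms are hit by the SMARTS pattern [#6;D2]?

3

Check the 12 heavy atoms by environment: 3× c (aromatic, D2) → match; 3× c (aromatic, D3) → no; 1× N (D1) → no; 1× C (D3) → no; 2× O (D1) → no; 1× S (D2) → no; 1× C (D1) → no.
That gives 3 matching atoms.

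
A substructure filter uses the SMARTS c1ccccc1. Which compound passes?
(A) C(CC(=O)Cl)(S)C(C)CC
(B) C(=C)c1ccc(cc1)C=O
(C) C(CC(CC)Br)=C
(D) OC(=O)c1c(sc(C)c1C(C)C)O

B

c1ccccc1 describes six aromatic carbons in a ring (a benzene ring).
(A) has a methyl group (-CH3) but no six-membered all-carbon aromatic ring is present.
(B) contains the required atom environment, so the pattern matches.
(C) has a methyl group (-CH3) but no six-membered all-carbon aromatic ring is present.
(D) has a methyl group (-CH3) but no six-membered all-carbon aromatic ring is present.
So the answer is (B).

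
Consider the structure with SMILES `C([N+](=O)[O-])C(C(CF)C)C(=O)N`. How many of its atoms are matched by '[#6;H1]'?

2

Check the 12 heavy atoms by environment: 2× C (H2) → no; 2× C (H1) → match; 1× C (H3) → no; 1× F (H0) → no; 1× N (charge +1, H0) → no; 1× O (charge -1, H0) → no; 2× O (H0) → no; 1× C (H0) → no; 1× N (H2) → no.
That gives 2 matching atoms.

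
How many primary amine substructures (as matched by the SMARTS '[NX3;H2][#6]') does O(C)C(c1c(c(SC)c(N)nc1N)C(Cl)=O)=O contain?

2

[NX3;H2][#6] is the SMARTS for a primary amine: a trivalent nitrogen with two H attached to carbon.
The molecule carries 2 separate instances of a primary amino group (-NH2) meeting every constraint; each maps to a distinct set of atoms, giving 2 matches.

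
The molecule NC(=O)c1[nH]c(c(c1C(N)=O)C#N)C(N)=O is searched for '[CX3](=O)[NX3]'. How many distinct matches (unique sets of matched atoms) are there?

3

[CX3](=O)[NX3] is the SMARTS for an amide: a carbonyl carbon bonded to a trivalent nitrogen.
The molecule carries 3 separate instances of a primary amide (-C(=O)NH2) meeting every constraint; each maps to a distinct set of atoms, giving 3 matches.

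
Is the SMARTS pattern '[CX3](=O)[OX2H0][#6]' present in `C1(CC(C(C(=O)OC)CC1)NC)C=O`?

Yes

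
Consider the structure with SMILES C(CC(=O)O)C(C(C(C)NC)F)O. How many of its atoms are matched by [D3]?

4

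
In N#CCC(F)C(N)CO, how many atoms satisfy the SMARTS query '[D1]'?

4

The query [D1] means: atom with exactly one heavy-atom neighbour (degree 1).
Check the 9 heavy atoms by environment: 3× C (D2) → no; 2× C (D3) → no; 1× F (D1) → match; 1× O (D1) → match; 2× N (D1) → match.
Summing the matching environments: 1 + 1 + 2 = 4 matching atoms.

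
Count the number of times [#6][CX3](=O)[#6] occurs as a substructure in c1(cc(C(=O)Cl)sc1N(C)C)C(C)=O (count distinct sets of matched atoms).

1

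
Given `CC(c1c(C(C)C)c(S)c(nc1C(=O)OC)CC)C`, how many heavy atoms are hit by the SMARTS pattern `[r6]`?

Check the 19 heavy atoms by environment: 1× n (aromatic, in 6-ring) → match; 5× c (aromatic, in 6-ring) → match; 10× C (acyclic) → no; 1× S (acyclic) → no; 2× O (acyclic) → no.
Summing the matching environments: 1 + 5 = 6 matching atoms.

6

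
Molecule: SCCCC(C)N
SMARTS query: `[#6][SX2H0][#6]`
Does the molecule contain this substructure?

No

The pattern [#6][SX2H0][#6] describes an aliphatic sulfur bridging two carbons with no H on the sulfur — a thioether.
The closest candidate here is a thiol (-SH), but the sulfur has H1, not H0 bridging two carbons. No other fragment satisfies the full query, so there is no match.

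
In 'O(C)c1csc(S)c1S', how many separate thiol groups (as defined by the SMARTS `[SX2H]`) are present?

2

[SX2H] is the SMARTS for a thiol: an aliphatic sulfur with two connections, one being H.
The molecule carries 2 separate instances of a thiol (-SH) meeting every constraint; each maps to a distinct set of atoms, giving 2 matches.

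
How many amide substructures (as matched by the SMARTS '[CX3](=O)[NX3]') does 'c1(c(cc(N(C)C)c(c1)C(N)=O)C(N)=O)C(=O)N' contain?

3

[CX3](=O)[NX3] is the SMARTS for an amide: a carbonyl carbon bonded to a trivalent nitrogen.
The molecule carries 3 separate instances of a primary amide (-C(=O)NH2) meeting every constraint; each maps to a distinct set of atoms, giving 3 matches.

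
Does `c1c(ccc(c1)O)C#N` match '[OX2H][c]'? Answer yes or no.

The pattern [OX2H][c] describes a hydroxyl oxygen attached to an aromatic carbon — a phenol.
The molecule carries a hydroxyl group (-OH), whose atoms satisfy every constraint of the query, so the pattern matches.

Yes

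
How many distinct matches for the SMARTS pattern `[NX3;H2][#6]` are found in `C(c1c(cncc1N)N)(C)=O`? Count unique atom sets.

2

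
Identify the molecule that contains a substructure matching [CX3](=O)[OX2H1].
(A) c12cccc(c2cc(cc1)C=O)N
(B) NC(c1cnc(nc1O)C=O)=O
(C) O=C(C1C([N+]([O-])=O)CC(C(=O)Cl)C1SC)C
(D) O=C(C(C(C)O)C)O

[CX3](=O)[OX2H1] describes an sp2 carbon double-bonded to O and single-bonded to an -OH oxygen (a carboxylic acid).
(A) has an aldehyde (-CHO) but there is no singly-bonded oxygen on the carbonyl carbon.
(B) has a primary amide (-C(=O)NH2) but the carbonyl is bonded to N, not to an -OH oxygen.
(C) has an acyl chloride (-C(=O)Cl) but the carbonyl is bonded to Cl, not to an -OH oxygen.
(D) contains a carboxylic acid group (-C(=O)OH), which satisfies every atom and bond constraint.
So the answer is (D).

D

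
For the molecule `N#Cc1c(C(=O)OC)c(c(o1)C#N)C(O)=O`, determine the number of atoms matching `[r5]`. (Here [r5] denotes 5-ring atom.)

5

Check the 16 heavy atoms by environment: 1× o (aromatic, in 5-ring) → match; 4× c (aromatic, in 5-ring) → match; 5× C (acyclic) → no; 2× N (acyclic) → no; 4× O (acyclic) → no.
Summing the matching environments: 1 + 4 = 5 matching atoms.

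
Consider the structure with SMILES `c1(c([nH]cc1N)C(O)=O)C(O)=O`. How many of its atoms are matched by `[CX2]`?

0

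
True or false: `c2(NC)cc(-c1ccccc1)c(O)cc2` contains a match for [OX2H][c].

True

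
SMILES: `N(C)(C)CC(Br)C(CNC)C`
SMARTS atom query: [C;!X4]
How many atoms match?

0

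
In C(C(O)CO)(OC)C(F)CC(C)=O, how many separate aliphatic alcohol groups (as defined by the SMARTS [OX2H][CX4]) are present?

[OX2H][CX4] is the SMARTS for an aliphatic alcohol: a hydroxyl oxygen bound to an sp3 (X4) carbon.
The molecule carries 2 separate instances of a hydroxyl group (-OH) meeting every constraint; each maps to a distinct set of atoms, giving 2 matches.

2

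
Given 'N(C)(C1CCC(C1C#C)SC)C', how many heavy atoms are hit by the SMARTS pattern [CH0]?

Check the 12 heavy atoms by environment: 4× C (H1) → no; 2× C (H2) → no; 1× N (H0) → no; 3× C (H3) → no; 1× S (H0) → no; 1× C (H0) → match.
That gives 1 matching atom.

1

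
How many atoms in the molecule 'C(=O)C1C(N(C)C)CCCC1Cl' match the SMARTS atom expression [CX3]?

1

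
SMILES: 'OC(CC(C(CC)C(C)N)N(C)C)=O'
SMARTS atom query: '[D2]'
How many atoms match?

2

The query [D2] means: atom with exactly two heavy-atom neighbours.
Check the 14 heavy atoms by environment: 2× C (D2) → match; 4× C (D3) → no; 4× C (D1) → no; 1× N (D3) → no; 1× N (D1) → no; 2× O (D1) → no.
That gives 2 matching atoms.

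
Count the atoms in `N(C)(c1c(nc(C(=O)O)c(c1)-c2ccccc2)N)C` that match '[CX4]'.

The query [CX4] means: C with X4: aliphatic carbon with exactly 4 total connections (bonds + H).
Check the 19 heavy atoms by environment: 1× n (aromatic, X2) → no; 11× c (aromatic, X3) → no; 1× C (X3) → no; 1× O (X1) → no; 1× O (X2) → no; 2× N (X3) → no; 2× C (X4) → match.
That gives 2 matching atoms.

2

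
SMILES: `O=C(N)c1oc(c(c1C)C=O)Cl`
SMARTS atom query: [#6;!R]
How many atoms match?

3

Check the 12 heavy atoms by environment: 1× o (aromatic, in 5-ring) → no; 4× c (aromatic, in 5-ring) → no; 1× Cl (acyclic) → no; 3× C (acyclic) → match; 2× O (acyclic) → no; 1× N (acyclic) → no.
That gives 3 matching atoms.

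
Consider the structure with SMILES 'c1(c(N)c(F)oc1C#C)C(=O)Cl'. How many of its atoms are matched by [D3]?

Check the 12 heavy atoms by environment: 1× o (aromatic, D2) → no; 4× c (aromatic, D3) → match; 1× C (D2) → no; 1× C (D1) → no; 1× N (D1) → no; 1× C (D3) → match; 1× O (D1) → no; 1× Cl (D1) → no; 1× F (D1) → no.
Summing the matching environments: 4 + 1 = 5 matching atoms.

5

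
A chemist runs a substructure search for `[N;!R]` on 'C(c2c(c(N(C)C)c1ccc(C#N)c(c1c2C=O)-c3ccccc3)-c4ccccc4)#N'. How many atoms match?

3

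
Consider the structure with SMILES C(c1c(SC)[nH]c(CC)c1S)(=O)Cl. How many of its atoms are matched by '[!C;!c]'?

5

The query [!C;!c] means: neither aliphatic nor aromatic carbon — same as [!#6].
Check the 13 heavy atoms by environment: 1× n (aromatic) → match; 4× c (aromatic) → no; 4× C → no; 2× S → match; 1× O → match; 1× Cl → match.
Summing the matching environments: 1 + 2 + 1 + 1 = 5 matching atoms.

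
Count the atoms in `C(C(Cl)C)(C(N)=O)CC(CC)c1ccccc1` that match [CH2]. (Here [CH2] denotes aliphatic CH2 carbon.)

2

The query [CH2] means: aliphatic carbon with exactly two hydrogens.
Check the 17 heavy atoms by environment: 2× C (H3) → no; 2× C (H2) → match; 3× C (H1) → no; 1× c (aromatic, H0) → no; 5× c (aromatic, H1) → no; 1× Cl (H0) → no; 1× C (H0) → no; 1× O (H0) → no; 1× N (H2) → no.
That gives 2 matching atoms.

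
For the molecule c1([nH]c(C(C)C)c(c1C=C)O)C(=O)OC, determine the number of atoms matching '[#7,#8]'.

4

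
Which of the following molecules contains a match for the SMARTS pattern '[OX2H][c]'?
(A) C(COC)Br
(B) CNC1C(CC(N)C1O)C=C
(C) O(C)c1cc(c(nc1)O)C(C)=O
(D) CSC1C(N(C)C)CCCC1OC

[OX2H][c] describes a hydroxyl oxygen attached to an aromatic carbon (a phenol).
(A) has a methoxy ether (-OCH3) but the oxygen has H0, not H1.
(B) has a hydroxyl group (-OH) but the -OH is on an aliphatic carbon, not an aromatic c.
(C) contains a hydroxyl group (-OH), which satisfies every atom and bond constraint.
(D) has a methoxy ether (-OCH3) but the oxygen has H0, not H1.
So the answer is (C).

C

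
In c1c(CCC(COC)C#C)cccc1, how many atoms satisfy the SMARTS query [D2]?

10

The query [D2] means: atom with exactly two heavy-atom neighbours.
Check the 14 heavy atoms by environment: 4× C (D2) → match; 1× C (D3) → no; 1× O (D2) → match; 2× C (D1) → no; 1× c (aromatic, D3) → no; 5× c (aromatic, D2) → match.
Summing the matching environments: 4 + 1 + 5 = 10 matching atoms.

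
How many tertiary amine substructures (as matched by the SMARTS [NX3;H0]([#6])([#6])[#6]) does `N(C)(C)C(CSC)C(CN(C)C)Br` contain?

[NX3;H0]([#6])([#6])[#6] is the SMARTS for a tertiary amine: a trivalent nitrogen with no H, bonded to three carbons.
The molecule carries 2 separate instances of a dimethylamino group (-N(CH3)2) meeting every constraint; each maps to a distinct set of atoms, giving 2 matches.

2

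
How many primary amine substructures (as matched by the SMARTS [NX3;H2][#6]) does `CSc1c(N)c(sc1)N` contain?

2

[NX3;H2][#6] is the SMARTS for a primary amine: a trivalent nitrogen with two H attached to carbon.
The molecule carries 2 separate instances of a primary amino group (-NH2) meeting every constraint; each maps to a distinct set of atoms, giving 2 matches.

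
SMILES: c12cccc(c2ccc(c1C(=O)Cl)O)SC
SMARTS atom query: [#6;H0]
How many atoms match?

The query [#6;H0] means: any carbon with no attached hydrogen.
Check the 16 heavy atoms by environment: 5× c (aromatic, H0) → match; 5× c (aromatic, H1) → no; 1× O (H1) → no; 1× C (H0) → match; 1× O (H0) → no; 1× Cl (H0) → no; 1× S (H0) → no; 1× C (H3) → no.
Summing the matching environments: 5 + 1 = 6 matching atoms.

6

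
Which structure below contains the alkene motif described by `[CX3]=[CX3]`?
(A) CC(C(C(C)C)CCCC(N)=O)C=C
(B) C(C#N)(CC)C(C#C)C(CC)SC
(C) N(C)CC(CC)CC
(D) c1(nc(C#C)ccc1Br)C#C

A

[CX3]=[CX3] describes a non-aromatic C=C double bond between two sp2 carbons (an alkene).
(A) contains a vinyl group (-CH=CH2), which satisfies every atom and bond constraint.
(B) has an ethynyl group (-C#CH) but the C-C bond is a triple bond, not a double bond.
(C) has an ethyl group (-CH2CH3) but its C-C bond is a single bond between CX4 carbons, not CX3=CX3.
(D) has an ethynyl group (-C#CH) but the C-C bond is a triple bond, not a double bond.
So the answer is (A).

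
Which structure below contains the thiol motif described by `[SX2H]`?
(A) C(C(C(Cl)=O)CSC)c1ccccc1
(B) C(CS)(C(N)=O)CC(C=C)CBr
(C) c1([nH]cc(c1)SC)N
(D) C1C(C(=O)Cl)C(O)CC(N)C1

B

[SX2H] describes an aliphatic sulfur with two connections, one being H (a thiol).
(A) has a methylthio ether (-SCH3) but the sulfur has H0 (bonded to two carbons), not H1.
(B) contains a thiol (-SH), which satisfies every atom and bond constraint.
(C) has a methylthio ether (-SCH3) but the sulfur has H0 (bonded to two carbons), not H1.
(D) has a hydroxyl group (-OH) but it is an -OH, not an -SH.
So the answer is (B).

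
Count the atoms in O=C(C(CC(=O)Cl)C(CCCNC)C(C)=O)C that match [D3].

The query [D3] means: atom with exactly three heavy-atom neighbours.
Check the 17 heavy atoms by environment: 4× C (D2) → no; 5× C (D3) → match; 3× O (D1) → no; 1× Cl (D1) → no; 3× C (D1) → no; 1× N (D2) → no.
That gives 5 matching atoms.

5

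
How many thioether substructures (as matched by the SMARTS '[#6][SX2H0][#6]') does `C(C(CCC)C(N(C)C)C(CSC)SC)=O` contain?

[#6][SX2H0][#6] is the SMARTS for a thioether: an aliphatic sulfur bridging two carbons with no H on the sulfur.
The molecule carries 2 separate instances of a methylthio ether (-SCH3) meeting every constraint; each maps to a distinct set of atoms, giving 2 matches.

2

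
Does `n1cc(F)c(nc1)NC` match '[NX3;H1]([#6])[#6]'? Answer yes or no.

Yes

The pattern [NX3;H1]([#6])[#6] describes a trivalent nitrogen with one H, bonded to two carbons — a secondary amine.
The molecule carries an N-methylamino group (-NHCH3), whose atoms satisfy every constraint of the query, so the pattern matches.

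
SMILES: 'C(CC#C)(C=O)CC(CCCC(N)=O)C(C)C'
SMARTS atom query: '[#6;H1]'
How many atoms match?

The query [#6;H1] means: any carbon bearing exactly one hydrogen.
Check the 17 heavy atoms by environment: 5× C (H2) → no; 5× C (H1) → match; 2× O (H0) → no; 2× C (H0) → no; 1× N (H2) → no; 2× C (H3) → no.
That gives 5 matching atoms.

5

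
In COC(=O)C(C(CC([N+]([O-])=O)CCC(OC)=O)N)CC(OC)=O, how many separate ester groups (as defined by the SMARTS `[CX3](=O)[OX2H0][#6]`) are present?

3

[CX3](=O)[OX2H0][#6] is the SMARTS for an ester: a carbonyl carbon bonded to an oxygen that is itself bonded to carbon (no H on that O).
The molecule carries 3 separate instances of a methyl-ester group (-C(=O)OCH3) meeting every constraint; each maps to a distinct set of atoms, giving 3 matches.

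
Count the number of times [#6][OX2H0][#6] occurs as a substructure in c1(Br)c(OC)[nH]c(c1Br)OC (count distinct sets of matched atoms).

[#6][OX2H0][#6] is the SMARTS for an ether: an aliphatic oxygen bridging two carbons with no H on the oxygen.
The molecule carries 2 separate instances of a methoxy ether (-OCH3) meeting every constraint; each maps to a distinct set of atoms, giving 2 matches.

2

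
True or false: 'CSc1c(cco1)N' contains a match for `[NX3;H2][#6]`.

True

The pattern [NX3;H2][#6] describes a trivalent nitrogen with two H attached to carbon — a primary amine.
The molecule carries a primary amino group (-NH2), whose atoms satisfy every constraint of the query, so the pattern matches.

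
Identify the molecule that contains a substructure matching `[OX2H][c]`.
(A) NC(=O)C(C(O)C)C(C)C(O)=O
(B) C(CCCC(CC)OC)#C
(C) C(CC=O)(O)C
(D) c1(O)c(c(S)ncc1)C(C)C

[OX2H][c] describes a hydroxyl oxygen attached to an aromatic carbon (a phenol).
(A) has a hydroxyl group (-OH) but the -OH is on an aliphatic carbon, not an aromatic c.
(B) has a methoxy ether (-OCH3) but the oxygen has H0, not H1.
(C) has a hydroxyl group (-OH) but the -OH is on an aliphatic carbon, not an aromatic c.
(D) contains a hydroxyl group (-OH), which satisfies every atom and bond constraint.
So the answer is (D).

D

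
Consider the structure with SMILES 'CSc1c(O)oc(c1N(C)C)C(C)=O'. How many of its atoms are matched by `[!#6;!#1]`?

Check the 14 heavy atoms by environment: 1× o (aromatic) → match; 4× c (aromatic) → no; 1× N → match; 5× C → no; 1× S → match; 2× O → match.
Summing the matching environments: 1 + 1 + 1 + 2 = 5 matching atoms.

5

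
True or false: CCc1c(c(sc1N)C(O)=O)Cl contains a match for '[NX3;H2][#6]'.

True

The pattern [NX3;H2][#6] describes a trivalent nitrogen with two H attached to carbon — a primary amine.
The molecule carries a primary amino group (-NH2), whose atoms satisfy every constraint of the query, so the pattern matches.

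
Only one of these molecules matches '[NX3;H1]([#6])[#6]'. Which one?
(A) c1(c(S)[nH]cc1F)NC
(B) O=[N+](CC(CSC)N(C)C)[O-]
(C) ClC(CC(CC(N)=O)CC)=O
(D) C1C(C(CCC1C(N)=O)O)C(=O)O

[NX3;H1]([#6])[#6] describes a trivalent nitrogen with one H, bonded to two carbons (a secondary amine).
(A) contains an N-methylamino group (-NHCH3), which satisfies every atom and bond constraint.
(B) has a dimethylamino group (-N(CH3)2) but the nitrogen has H0, not H1.
(C) has a primary amide (-C(=O)NH2) but the -C(=O)NH2 nitrogen has H2, not H1.
(D) has a primary amide (-C(=O)NH2) but the -C(=O)NH2 nitrogen has H2, not H1.
So the answer is (A).

A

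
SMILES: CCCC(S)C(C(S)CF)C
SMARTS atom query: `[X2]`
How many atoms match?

2

The query [X2] means: any atom with exactly two total connections (bonds + H).
Check the 11 heavy atoms by environment: 8× C (X4) → no; 1× F (X1) → no; 2× S (X2) → match.
That gives 2 matching atoms.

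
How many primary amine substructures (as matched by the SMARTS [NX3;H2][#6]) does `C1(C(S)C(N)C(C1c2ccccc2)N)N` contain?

[NX3;H2][#6] is the SMARTS for a primary amine: a trivalent nitrogen with two H attached to carbon.
The molecule carries 3 separate instances of a primary amino group (-NH2) meeting every constraint; each maps to a distinct set of atoms, giving 3 matches.

3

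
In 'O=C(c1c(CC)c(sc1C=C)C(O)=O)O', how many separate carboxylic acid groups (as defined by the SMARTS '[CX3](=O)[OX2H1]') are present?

2

[CX3](=O)[OX2H1] is the SMARTS for a carboxylic acid: an sp2 carbon double-bonded to O and single-bonded to an -OH oxygen.
The molecule carries 2 separate instances of a carboxylic acid group (-C(=O)OH) meeting every constraint; each maps to a distinct set of atoms, giving 2 matches.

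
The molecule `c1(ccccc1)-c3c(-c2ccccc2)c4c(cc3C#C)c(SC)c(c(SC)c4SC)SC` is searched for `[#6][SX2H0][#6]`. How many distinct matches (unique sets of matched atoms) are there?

[#6][SX2H0][#6] is the SMARTS for a thioether: an aliphatic sulfur bridging two carbons with no H on the sulfur.
The molecule carries 4 separate instances of a methylthio ether (-SCH3) meeting every constraint; each maps to a distinct set of atoms, giving 4 matches.

4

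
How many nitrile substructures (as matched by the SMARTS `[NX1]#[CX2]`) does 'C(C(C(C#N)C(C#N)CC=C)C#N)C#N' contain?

[NX1]#[CX2] is the SMARTS for a nitrile: a nitrogen triple-bonded to a two-connected carbon.
The molecule carries 4 separate instances of a nitrile (-C#N) meeting every constraint; each maps to a distinct set of atoms, giving 4 matches.

4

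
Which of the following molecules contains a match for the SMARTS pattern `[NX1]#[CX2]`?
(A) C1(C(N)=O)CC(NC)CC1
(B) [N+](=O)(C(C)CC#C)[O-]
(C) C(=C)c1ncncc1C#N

C

[NX1]#[CX2] describes a nitrogen triple-bonded to a two-connected carbon (a nitrile).
(A) has a primary amide (-C(=O)NH2) but the nitrogen is NX3, not NX1.
(B) has a nitro group (-[N+](=O)[O-]) but there is no C#N triple bond.
(C) contains a nitrile (-C#N), which satisfies every atom and bond constraint.
So the answer is (C).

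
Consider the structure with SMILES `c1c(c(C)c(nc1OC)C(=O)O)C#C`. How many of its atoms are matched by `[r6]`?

6

The query [r6] means: r6 matches atoms in a six-membered ring.
Check the 14 heavy atoms by environment: 1× n (aromatic, in 6-ring) → match; 5× c (aromatic, in 6-ring) → match; 3× O (acyclic) → no; 5× C (acyclic) → no.
Summing the matching environments: 1 + 5 = 6 matching atoms.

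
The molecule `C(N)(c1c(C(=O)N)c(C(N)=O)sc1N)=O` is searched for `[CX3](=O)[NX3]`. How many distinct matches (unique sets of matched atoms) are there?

3

[CX3](=O)[NX3] is the SMARTS for an amide: a carbonyl carbon bonded to a trivalent nitrogen.
The molecule carries 3 separate instances of a primary amide (-C(=O)NH2) meeting every constraint; each maps to a distinct set of atoms, giving 3 matches.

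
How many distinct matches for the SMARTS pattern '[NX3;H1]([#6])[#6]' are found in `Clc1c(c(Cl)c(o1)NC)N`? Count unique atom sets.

[NX3;H1]([#6])[#6] is the SMARTS for a secondary amine: a trivalent nitrogen with one H, bonded to two carbons.
Exactly one fragment in the molecule meets all constraints, giving 1 match.

1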